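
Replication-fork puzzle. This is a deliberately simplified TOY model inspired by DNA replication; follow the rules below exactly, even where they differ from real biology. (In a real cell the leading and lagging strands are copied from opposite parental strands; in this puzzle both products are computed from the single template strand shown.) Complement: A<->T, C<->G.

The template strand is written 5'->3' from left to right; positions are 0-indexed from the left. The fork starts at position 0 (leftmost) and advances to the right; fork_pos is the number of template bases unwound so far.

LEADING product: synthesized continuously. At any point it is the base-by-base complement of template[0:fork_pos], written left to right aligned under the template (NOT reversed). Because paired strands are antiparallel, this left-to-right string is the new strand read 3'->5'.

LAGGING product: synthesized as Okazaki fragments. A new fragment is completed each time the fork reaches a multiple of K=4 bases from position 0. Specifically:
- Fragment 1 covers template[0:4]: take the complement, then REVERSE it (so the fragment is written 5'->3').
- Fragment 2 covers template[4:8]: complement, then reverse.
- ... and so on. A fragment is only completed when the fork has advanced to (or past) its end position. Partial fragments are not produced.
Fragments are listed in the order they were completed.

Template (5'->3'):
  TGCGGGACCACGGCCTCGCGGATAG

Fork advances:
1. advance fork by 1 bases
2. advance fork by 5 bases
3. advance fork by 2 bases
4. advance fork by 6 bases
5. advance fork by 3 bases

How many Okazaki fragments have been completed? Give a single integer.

Step 1: advance 1 -> fork_pos = 0 + 1 = 1. Next multiple of 4 is 4 (not reached); still 0 fragment(s).
Step 2: advance 5 -> fork_pos = 1 + 5 = 6. Reached multiple(s) of 4: 4 -> fragment 1 completed (1 total).
Step 3: advance 2 -> fork_pos = 6 + 2 = 8. Reached multiple(s) of 4: 8 -> fragment 2 completed (2 total).
Step 4: advance 6 -> fork_pos = 8 + 6 = 14. Reached multiple(s) of 4: 12 -> fragment 3 completed (3 total).
Step 5: advance 3 -> fork_pos = 14 + 3 = 17. Reached multiple(s) of 4: 16 -> fragment 4 completed (4 total).
Check: final fork_pos = 17; the multiples of 4 that are <= 17 are 4..16 -> 17 // 4 = 4 completed fragment(s).

Answer: 4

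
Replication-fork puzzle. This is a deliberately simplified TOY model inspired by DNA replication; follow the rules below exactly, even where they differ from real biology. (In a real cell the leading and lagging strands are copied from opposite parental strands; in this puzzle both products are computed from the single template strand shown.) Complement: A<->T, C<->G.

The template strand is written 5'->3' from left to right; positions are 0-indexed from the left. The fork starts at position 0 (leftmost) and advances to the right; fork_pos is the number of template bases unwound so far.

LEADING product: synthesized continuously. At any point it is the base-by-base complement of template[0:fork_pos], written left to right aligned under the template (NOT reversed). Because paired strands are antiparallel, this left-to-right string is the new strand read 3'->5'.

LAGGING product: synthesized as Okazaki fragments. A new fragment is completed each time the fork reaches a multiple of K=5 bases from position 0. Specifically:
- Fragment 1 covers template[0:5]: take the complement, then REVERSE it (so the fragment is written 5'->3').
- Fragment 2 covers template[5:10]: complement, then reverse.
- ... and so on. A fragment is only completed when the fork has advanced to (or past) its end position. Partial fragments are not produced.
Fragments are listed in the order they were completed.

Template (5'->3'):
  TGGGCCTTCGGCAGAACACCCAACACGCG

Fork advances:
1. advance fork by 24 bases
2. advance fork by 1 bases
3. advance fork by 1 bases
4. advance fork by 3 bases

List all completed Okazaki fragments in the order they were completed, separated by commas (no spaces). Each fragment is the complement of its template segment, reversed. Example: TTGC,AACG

Step 1: advance 24 -> fork_pos = 0 + 24 = 24. Reached multiple(s) of 5: 5, 10, 15, 20 -> fragments 1-4 completed (4 total).
Step 2: advance 1 -> fork_pos = 24 + 1 = 25. Reached multiple(s) of 5: 25 -> fragment 5 completed (5 total).
Step 3: advance 1 -> fork_pos = 25 + 1 = 26. Next multiple of 5 is 30 (not reached); still 5 fragment(s).
Step 4: advance 3 -> fork_pos = 26 + 3 = 29. Next multiple of 5 is 30 (not reached); still 5 fragment(s).
Final fork_pos = 29, so 5 fragment(s) are complete. Build each: template segment -> complement -> reverse.
Fragment 1: template[0:5] = TGGGC -> complement ACCCG -> reversed GCCCA
Fragment 2: template[5:10] = CTTCG -> complement GAAGC -> reversed CGAAG
Fragment 3: template[10:15] = GCAGA -> complement CGTCT -> reversed TCTGC
Fragment 4: template[15:20] = ACACC -> complement TGTGG -> reversed GGTGT
Fragment 5: template[20:25] = CAACA -> complement GTTGT -> reversed TGTTG

Answer: GCCCA,CGAAG,TCTGC,GGTGT,TGTTG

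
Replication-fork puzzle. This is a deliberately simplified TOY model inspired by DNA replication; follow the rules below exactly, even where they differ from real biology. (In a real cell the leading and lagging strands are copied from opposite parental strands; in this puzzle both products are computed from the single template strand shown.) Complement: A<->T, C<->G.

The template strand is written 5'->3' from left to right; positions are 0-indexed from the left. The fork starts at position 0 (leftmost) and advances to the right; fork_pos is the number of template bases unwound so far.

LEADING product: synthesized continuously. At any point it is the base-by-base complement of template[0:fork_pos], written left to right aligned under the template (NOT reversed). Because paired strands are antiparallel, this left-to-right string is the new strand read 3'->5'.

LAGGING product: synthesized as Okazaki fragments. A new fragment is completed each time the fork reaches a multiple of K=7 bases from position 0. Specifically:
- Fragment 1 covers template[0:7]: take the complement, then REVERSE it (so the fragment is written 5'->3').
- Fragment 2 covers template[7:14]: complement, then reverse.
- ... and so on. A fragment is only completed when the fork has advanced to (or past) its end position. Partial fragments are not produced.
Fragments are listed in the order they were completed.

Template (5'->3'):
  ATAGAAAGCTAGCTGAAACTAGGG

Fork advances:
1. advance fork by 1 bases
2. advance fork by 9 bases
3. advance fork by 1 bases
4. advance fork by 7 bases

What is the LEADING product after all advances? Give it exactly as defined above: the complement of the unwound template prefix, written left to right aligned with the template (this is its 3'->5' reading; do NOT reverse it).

Step 1: advance 1 -> fork_pos = 0 + 1 = 1.
Step 2: advance 9 -> fork_pos = 1 + 9 = 10.
Step 3: advance 1 -> fork_pos = 10 + 1 = 11.
Step 4: advance 7 -> fork_pos = 11 + 7 = 18.
Unwound prefix: template[0:18] = ATAGAAAGCTAGCTGAAA
Complement it base by base (A<->T, C<->G), keeping left-to-right order:
  [0:5] ATAGA -> TATCT
  [5:10] AAGCT -> TTCGA
  [10:15] AGCTG -> TCGAC
  [15:18] AAA -> TTT
Concatenate: TATCTTTCGATCGACTTT (length 18; written aligned with the template, i.e. 3'->5').

Answer: TATCTTTCGATCGACTTT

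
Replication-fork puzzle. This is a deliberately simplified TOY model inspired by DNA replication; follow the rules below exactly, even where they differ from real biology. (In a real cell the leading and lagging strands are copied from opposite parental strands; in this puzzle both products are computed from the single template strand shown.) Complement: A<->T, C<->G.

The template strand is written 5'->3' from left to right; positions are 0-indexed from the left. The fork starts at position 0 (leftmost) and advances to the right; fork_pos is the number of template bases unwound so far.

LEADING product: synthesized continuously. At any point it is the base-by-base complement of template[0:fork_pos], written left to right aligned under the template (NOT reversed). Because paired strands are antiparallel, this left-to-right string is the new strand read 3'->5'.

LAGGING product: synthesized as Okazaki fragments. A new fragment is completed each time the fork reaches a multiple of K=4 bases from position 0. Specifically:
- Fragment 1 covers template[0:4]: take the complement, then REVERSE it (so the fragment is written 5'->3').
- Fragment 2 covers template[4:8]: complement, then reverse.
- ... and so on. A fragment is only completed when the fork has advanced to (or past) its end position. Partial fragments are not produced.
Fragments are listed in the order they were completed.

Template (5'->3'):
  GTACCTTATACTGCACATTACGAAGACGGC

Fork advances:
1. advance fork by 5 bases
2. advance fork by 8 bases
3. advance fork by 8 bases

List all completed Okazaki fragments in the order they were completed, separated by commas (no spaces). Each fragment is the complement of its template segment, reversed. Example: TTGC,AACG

Answer: GTAC,TAAG,AGTA,GTGC,TAAT

Derivation:
Step 1: advance 5 -> fork_pos = 0 + 5 = 5. Reached multiple(s) of 4: 4 -> fragment 1 completed (1 total).
Step 2: advance 8 -> fork_pos = 5 + 8 = 13. Reached multiple(s) of 4: 8, 12 -> fragments 2-3 completed (3 total).
Step 3: advance 8 -> fork_pos = 13 + 8 = 21. Reached multiple(s) of 4: 16, 20 -> fragments 4-5 completed (5 total).
Final fork_pos = 21, so 5 fragment(s) are complete. Build each: template segment -> complement -> reverse.
Fragment 1: template[0:4] = GTAC -> complement CATG -> reversed GTAC
Fragment 2: template[4:8] = CTTA -> complement GAAT -> reversed TAAG
Fragment 3: template[8:12] = TACT -> complement ATGA -> reversed AGTA
Fragment 4: template[12:16] = GCAC -> complement CGTG -> reversed GTGC
Fragment 5: template[16:20] = ATTA -> complement TAAT -> reversed TAAT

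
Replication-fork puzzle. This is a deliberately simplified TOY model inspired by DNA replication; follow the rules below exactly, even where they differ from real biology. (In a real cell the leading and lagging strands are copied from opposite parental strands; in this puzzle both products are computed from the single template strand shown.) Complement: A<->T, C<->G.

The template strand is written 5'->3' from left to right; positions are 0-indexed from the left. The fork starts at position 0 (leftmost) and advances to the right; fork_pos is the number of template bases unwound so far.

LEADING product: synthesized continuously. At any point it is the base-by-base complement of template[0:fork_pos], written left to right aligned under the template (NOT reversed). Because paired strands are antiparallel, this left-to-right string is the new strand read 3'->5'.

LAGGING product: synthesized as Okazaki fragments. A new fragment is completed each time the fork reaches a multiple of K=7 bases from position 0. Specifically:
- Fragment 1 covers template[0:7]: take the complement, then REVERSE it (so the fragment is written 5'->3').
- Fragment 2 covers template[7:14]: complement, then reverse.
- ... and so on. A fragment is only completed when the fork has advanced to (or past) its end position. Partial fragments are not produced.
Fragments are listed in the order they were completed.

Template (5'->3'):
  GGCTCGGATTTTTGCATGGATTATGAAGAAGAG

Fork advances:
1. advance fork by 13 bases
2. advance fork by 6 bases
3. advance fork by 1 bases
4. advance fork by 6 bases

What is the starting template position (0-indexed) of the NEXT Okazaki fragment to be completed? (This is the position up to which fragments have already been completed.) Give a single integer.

Answer: 21

Derivation:
Step 1: advance 13 -> fork_pos = 0 + 13 = 13. Reached multiple(s) of 7: 7 -> fragment 1 completed (1 total).
Step 2: advance 6 -> fork_pos = 13 + 6 = 19. Reached multiple(s) of 7: 14 -> fragment 2 completed (2 total).
Step 3: advance 1 -> fork_pos = 19 + 1 = 20. Next multiple of 7 is 21 (not reached); still 2 fragment(s).
Step 4: advance 6 -> fork_pos = 20 + 6 = 26. Reached multiple(s) of 7: 21 -> fragment 3 completed (3 total).
3 fragment(s) completed, covering template[0:21] (3 x 7 = 21). The next fragment, fragment 4, covers template[21:28], so it starts at position 21.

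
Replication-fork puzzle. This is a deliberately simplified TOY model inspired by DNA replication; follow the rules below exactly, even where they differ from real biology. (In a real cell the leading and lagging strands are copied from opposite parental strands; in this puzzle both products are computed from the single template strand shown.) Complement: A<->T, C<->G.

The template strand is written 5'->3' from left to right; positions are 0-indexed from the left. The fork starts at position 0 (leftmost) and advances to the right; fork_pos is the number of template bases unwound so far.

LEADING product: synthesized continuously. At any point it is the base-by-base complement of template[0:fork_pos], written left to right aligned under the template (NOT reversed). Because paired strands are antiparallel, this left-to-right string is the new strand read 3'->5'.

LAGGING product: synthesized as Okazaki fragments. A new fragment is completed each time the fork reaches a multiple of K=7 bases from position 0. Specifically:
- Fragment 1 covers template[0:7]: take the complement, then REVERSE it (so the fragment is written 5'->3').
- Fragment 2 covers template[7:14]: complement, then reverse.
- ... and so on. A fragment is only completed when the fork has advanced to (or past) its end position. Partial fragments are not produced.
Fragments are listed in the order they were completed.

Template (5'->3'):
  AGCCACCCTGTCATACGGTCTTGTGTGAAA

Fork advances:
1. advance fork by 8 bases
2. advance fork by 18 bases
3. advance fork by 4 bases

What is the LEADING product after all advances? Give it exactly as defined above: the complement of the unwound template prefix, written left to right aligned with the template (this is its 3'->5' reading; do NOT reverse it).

Answer: TCGGTGGGACAGTATGCCAGAACACACTTT

Derivation:
Step 1: advance 8 -> fork_pos = 0 + 8 = 8.
Step 2: advance 18 -> fork_pos = 8 + 18 = 26.
Step 3: advance 4 -> fork_pos = 26 + 4 = 30.
Unwound prefix: template[0:30] = AGCCACCCTGTCATACGGTCTTGTGTGAAA
Complement it base by base (A<->T, C<->G), keeping left-to-right order:
  [0:5] AGCCA -> TCGGT
  [5:10] CCCTG -> GGGAC
  [10:15] TCATA -> AGTAT
  [15:20] CGGTC -> GCCAG
  [20:25] TTGTG -> AACAC
  [25:30] TGAAA -> ACTTT
Concatenate: TCGGTGGGACAGTATGCCAGAACACACTTT (length 30; written aligned with the template, i.e. 3'->5').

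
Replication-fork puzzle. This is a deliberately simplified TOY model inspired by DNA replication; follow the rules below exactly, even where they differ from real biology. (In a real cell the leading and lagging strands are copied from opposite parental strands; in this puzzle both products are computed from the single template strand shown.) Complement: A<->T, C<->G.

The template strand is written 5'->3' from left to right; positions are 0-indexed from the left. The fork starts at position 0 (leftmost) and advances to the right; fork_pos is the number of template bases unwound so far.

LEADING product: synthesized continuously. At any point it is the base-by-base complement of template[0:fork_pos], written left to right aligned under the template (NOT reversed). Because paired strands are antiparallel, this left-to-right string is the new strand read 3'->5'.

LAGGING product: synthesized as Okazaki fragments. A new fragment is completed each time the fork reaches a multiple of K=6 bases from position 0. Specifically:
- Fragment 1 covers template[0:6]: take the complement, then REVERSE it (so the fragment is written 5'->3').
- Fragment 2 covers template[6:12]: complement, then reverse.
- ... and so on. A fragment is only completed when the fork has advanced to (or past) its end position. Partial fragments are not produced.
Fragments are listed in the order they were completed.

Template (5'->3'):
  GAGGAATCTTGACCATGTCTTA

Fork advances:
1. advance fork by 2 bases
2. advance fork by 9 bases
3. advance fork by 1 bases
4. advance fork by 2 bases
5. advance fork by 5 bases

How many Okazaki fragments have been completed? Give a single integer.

Step 1: advance 2 -> fork_pos = 0 + 2 = 2. Next multiple of 6 is 6 (not reached); still 0 fragment(s).
Step 2: advance 9 -> fork_pos = 2 + 9 = 11. Reached multiple(s) of 6: 6 -> fragment 1 completed (1 total).
Step 3: advance 1 -> fork_pos = 11 + 1 = 12. Reached multiple(s) of 6: 12 -> fragment 2 completed (2 total).
Step 4: advance 2 -> fork_pos = 12 + 2 = 14. Next multiple of 6 is 18 (not reached); still 2 fragment(s).
Step 5: advance 5 -> fork_pos = 14 + 5 = 19. Reached multiple(s) of 6: 18 -> fragment 3 completed (3 total).
Check: final fork_pos = 19; the multiples of 6 that are <= 19 are 6..18 -> 19 // 6 = 3 completed fragment(s).

Answer: 3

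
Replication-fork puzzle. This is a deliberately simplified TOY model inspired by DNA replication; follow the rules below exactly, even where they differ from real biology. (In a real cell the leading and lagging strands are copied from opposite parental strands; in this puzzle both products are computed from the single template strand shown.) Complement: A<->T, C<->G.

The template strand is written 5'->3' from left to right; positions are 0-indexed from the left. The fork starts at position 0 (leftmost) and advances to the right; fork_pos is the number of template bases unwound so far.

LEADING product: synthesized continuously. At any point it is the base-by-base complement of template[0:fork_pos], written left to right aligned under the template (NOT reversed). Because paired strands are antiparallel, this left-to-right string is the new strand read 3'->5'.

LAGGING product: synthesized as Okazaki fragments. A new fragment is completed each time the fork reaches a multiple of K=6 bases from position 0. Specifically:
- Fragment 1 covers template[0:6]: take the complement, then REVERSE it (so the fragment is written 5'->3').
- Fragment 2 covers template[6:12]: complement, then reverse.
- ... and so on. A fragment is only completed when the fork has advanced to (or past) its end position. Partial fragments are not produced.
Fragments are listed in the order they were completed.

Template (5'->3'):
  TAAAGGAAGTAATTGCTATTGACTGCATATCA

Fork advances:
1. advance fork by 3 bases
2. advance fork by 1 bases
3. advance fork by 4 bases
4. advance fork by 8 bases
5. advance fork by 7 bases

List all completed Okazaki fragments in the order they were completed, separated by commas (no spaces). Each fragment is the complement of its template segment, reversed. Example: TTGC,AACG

Step 1: advance 3 -> fork_pos = 0 + 3 = 3. Next multiple of 6 is 6 (not reached); still 0 fragment(s).
Step 2: advance 1 -> fork_pos = 3 + 1 = 4. Next multiple of 6 is 6 (not reached); still 0 fragment(s).
Step 3: advance 4 -> fork_pos = 4 + 4 = 8. Reached multiple(s) of 6: 6 -> fragment 1 completed (1 total).
Step 4: advance 8 -> fork_pos = 8 + 8 = 16. Reached multiple(s) of 6: 12 -> fragment 2 completed (2 total).
Step 5: advance 7 -> fork_pos = 16 + 7 = 23. Reached multiple(s) of 6: 18 -> fragment 3 completed (3 total).
Final fork_pos = 23, so 3 fragment(s) are complete. Build each: template segment -> complement -> reverse.
Fragment 1: template[0:6] = TAAAGG -> complement ATTTCC -> reversed CCTTTA
Fragment 2: template[6:12] = AAGTAA -> complement TTCATT -> reversed TTACTT
Fragment 3: template[12:18] = TTGCTA -> complement AACGAT -> reversed TAGCAA

Answer: CCTTTA,TTACTT,TAGCAA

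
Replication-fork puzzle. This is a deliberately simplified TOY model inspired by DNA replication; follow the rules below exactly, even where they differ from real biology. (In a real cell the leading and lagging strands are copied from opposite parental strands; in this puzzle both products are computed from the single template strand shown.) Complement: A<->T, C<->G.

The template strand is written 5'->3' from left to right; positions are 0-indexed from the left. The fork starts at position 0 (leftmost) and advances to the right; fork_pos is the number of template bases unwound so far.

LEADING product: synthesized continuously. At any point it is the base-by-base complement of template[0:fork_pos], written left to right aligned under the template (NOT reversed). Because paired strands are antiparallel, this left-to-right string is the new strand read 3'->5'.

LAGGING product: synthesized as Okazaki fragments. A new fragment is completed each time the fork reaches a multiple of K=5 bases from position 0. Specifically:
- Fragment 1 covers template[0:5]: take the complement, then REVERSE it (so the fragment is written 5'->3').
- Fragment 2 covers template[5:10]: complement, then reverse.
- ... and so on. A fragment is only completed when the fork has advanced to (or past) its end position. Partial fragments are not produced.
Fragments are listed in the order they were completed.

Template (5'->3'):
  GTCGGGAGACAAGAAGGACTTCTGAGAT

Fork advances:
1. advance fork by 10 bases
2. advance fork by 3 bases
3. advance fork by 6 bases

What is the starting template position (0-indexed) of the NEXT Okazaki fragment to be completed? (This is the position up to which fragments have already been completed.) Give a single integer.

Step 1: advance 10 -> fork_pos = 0 + 10 = 10. Reached multiple(s) of 5: 5, 10 -> fragments 1-2 completed (2 total).
Step 2: advance 3 -> fork_pos = 10 + 3 = 13. Next multiple of 5 is 15 (not reached); still 2 fragment(s).
Step 3: advance 6 -> fork_pos = 13 + 6 = 19. Reached multiple(s) of 5: 15 -> fragment 3 completed (3 total).
3 fragment(s) completed, covering template[0:15] (3 x 5 = 15). The next fragment, fragment 4, covers template[15:20], so it starts at position 15.

Answer: 15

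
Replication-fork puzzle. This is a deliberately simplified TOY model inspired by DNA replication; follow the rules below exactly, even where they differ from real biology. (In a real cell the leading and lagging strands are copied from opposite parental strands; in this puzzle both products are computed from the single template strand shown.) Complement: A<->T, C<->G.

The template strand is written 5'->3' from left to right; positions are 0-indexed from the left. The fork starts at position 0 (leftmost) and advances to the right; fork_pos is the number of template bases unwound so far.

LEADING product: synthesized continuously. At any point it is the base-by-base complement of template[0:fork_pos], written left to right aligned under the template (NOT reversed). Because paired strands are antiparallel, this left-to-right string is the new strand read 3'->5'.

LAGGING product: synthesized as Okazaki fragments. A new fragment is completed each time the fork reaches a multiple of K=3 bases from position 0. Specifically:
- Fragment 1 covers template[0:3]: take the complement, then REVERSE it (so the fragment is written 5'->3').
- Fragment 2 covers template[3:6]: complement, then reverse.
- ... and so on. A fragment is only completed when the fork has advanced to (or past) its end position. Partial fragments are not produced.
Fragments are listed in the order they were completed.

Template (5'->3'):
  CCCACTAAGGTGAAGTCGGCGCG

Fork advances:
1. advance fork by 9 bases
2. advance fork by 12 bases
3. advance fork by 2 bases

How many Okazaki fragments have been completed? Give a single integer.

Answer: 7

Derivation:
Step 1: advance 9 -> fork_pos = 0 + 9 = 9. Reached multiple(s) of 3: 3, 6, 9 -> fragments 1-3 completed (3 total).
Step 2: advance 12 -> fork_pos = 9 + 12 = 21. Reached multiple(s) of 3: 12, 15, 18, 21 -> fragments 4-7 completed (7 total).
Step 3: advance 2 -> fork_pos = 21 + 2 = 23. Next multiple of 3 is 24 (not reached); still 7 fragment(s).
Check: final fork_pos = 23; the multiples of 3 that are <= 23 are 3..21 -> 23 // 3 = 7 completed fragment(s).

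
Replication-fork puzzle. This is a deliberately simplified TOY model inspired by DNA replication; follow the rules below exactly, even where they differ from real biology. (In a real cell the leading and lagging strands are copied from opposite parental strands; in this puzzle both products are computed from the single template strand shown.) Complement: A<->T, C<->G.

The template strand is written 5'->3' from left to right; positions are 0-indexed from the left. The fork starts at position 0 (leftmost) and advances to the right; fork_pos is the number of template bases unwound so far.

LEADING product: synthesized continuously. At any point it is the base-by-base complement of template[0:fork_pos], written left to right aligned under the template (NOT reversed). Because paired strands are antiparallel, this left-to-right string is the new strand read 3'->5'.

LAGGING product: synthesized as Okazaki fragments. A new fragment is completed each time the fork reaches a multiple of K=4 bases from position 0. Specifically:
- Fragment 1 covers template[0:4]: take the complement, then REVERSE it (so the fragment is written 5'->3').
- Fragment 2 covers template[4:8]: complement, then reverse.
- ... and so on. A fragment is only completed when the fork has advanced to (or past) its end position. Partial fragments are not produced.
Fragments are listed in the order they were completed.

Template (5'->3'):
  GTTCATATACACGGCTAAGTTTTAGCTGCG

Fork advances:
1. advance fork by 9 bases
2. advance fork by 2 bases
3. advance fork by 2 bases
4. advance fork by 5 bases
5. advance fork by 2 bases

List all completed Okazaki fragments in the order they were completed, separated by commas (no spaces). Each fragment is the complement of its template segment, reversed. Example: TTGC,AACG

Answer: GAAC,ATAT,GTGT,AGCC,ACTT

Derivation:
Step 1: advance 9 -> fork_pos = 0 + 9 = 9. Reached multiple(s) of 4: 4, 8 -> fragments 1-2 completed (2 total).
Step 2: advance 2 -> fork_pos = 9 + 2 = 11. Next multiple of 4 is 12 (not reached); still 2 fragment(s).
Step 3: advance 2 -> fork_pos = 11 + 2 = 13. Reached multiple(s) of 4: 12 -> fragment 3 completed (3 total).
Step 4: advance 5 -> fork_pos = 13 + 5 = 18. Reached multiple(s) of 4: 16 -> fragment 4 completed (4 total).
Step 5: advance 2 -> fork_pos = 18 + 2 = 20. Reached multiple(s) of 4: 20 -> fragment 5 completed (5 total).
Final fork_pos = 20, so 5 fragment(s) are complete. Build each: template segment -> complement -> reverse.
Fragment 1: template[0:4] = GTTC -> complement CAAG -> reversed GAAC
Fragment 2: template[4:8] = ATAT -> complement TATA -> reversed ATAT
Fragment 3: template[8:12] = ACAC -> complement TGTG -> reversed GTGT
Fragment 4: template[12:16] = GGCT -> complement CCGA -> reversed AGCC
Fragment 5: template[16:20] = AAGT -> complement TTCA -> reversed ACTT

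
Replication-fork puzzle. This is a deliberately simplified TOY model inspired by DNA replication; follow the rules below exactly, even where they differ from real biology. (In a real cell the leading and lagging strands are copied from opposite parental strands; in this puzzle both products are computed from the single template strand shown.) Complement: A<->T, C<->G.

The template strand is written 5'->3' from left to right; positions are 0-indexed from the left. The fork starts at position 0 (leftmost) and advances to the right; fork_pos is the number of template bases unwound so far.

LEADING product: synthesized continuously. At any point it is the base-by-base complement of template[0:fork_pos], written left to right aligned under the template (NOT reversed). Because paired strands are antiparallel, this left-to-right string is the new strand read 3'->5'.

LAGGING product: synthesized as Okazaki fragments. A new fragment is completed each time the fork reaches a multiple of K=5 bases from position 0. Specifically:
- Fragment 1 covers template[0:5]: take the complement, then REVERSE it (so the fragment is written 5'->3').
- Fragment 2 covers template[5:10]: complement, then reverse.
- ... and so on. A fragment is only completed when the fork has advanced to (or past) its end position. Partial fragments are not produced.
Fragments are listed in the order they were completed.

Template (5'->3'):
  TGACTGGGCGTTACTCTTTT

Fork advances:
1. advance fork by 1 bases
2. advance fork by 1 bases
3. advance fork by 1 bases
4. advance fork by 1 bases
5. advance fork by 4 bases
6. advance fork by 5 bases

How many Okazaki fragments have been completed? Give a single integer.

Answer: 2

Derivation:
Step 1: advance 1 -> fork_pos = 0 + 1 = 1. Next multiple of 5 is 5 (not reached); still 0 fragment(s).
Step 2: advance 1 -> fork_pos = 1 + 1 = 2. Next multiple of 5 is 5 (not reached); still 0 fragment(s).
Step 3: advance 1 -> fork_pos = 2 + 1 = 3. Next multiple of 5 is 5 (not reached); still 0 fragment(s).
Step 4: advance 1 -> fork_pos = 3 + 1 = 4. Next multiple of 5 is 5 (not reached); still 0 fragment(s).
Step 5: advance 4 -> fork_pos = 4 + 4 = 8. Reached multiple(s) of 5: 5 -> fragment 1 completed (1 total).
Step 6: advance 5 -> fork_pos = 8 + 5 = 13. Reached multiple(s) of 5: 10 -> fragment 2 completed (2 total).
Check: final fork_pos = 13; the multiples of 5 that are <= 13 are 5..10 -> 13 // 5 = 2 completed fragment(s).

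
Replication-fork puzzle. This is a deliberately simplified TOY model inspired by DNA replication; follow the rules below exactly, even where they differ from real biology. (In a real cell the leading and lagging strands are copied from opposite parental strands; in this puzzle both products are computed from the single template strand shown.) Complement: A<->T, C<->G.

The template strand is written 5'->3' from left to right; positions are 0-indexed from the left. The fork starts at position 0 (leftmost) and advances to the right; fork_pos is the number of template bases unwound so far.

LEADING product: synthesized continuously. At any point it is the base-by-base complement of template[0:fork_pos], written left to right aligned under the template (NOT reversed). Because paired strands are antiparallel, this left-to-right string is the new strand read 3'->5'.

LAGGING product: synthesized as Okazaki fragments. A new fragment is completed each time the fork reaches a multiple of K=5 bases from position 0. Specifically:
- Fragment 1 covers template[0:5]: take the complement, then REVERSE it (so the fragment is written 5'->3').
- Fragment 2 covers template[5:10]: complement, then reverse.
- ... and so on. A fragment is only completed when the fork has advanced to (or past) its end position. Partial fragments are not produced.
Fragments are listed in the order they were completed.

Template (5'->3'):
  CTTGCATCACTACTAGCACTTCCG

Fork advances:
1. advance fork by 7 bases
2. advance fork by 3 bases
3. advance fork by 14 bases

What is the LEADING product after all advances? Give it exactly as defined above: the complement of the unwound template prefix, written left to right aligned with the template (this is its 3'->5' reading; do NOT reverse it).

Step 1: advance 7 -> fork_pos = 0 + 7 = 7.
Step 2: advance 3 -> fork_pos = 7 + 3 = 10.
Step 3: advance 14 -> fork_pos = 10 + 14 = 24.
Unwound prefix: template[0:24] = CTTGCATCACTACTAGCACTTCCG
Complement it base by base (A<->T, C<->G), keeping left-to-right order:
  [0:5] CTTGC -> GAACG
  [5:10] ATCAC -> TAGTG
  [10:15] TACTA -> ATGAT
  [15:20] GCACT -> CGTGA
  [20:24] TCCG -> AGGC
Concatenate: GAACGTAGTGATGATCGTGAAGGC (length 24; written aligned with the template, i.e. 3'->5').

Answer: GAACGTAGTGATGATCGTGAAGGC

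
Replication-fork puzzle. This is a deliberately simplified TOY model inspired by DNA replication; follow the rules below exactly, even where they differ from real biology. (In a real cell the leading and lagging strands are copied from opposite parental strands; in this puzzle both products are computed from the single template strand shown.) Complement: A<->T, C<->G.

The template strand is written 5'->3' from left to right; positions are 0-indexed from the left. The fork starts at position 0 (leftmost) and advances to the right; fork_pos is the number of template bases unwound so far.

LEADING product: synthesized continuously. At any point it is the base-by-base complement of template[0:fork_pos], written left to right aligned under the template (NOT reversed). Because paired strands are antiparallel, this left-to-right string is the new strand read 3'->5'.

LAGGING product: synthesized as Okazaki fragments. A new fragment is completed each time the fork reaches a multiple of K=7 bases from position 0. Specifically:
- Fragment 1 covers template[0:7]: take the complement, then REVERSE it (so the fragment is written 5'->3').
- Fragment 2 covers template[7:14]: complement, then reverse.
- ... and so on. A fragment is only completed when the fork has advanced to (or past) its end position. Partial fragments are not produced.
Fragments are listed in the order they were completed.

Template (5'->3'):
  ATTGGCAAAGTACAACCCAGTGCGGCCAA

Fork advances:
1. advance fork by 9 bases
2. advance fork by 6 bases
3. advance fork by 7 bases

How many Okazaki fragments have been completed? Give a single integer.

Answer: 3

Derivation:
Step 1: advance 9 -> fork_pos = 0 + 9 = 9. Reached multiple(s) of 7: 7 -> fragment 1 completed (1 total).
Step 2: advance 6 -> fork_pos = 9 + 6 = 15. Reached multiple(s) of 7: 14 -> fragment 2 completed (2 total).
Step 3: advance 7 -> fork_pos = 15 + 7 = 22. Reached multiple(s) of 7: 21 -> fragment 3 completed (3 total).
Check: final fork_pos = 22; the multiples of 7 that are <= 22 are 7..21 -> 22 // 7 = 3 completed fragment(s).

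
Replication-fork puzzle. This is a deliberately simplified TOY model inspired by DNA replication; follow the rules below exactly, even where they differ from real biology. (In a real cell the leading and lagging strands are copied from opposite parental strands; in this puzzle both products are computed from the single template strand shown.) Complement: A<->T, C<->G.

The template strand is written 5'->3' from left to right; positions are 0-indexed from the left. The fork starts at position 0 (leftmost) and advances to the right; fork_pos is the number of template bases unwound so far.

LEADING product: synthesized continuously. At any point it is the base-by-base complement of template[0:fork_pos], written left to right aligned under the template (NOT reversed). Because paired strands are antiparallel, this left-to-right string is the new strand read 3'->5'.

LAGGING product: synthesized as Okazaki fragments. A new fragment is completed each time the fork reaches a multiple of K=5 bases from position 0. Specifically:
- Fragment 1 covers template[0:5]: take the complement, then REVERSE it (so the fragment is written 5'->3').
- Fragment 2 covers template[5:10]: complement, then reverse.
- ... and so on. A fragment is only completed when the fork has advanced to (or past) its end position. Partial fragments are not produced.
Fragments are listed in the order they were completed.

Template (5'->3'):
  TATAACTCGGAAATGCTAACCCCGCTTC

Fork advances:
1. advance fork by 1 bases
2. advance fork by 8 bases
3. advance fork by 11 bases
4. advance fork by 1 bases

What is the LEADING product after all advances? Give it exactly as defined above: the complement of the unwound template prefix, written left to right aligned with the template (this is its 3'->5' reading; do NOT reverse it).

Step 1: advance 1 -> fork_pos = 0 + 1 = 1.
Step 2: advance 8 -> fork_pos = 1 + 8 = 9.
Step 3: advance 11 -> fork_pos = 9 + 11 = 20.
Step 4: advance 1 -> fork_pos = 20 + 1 = 21.
Unwound prefix: template[0:21] = TATAACTCGGAAATGCTAACC
Complement it base by base (A<->T, C<->G), keeping left-to-right order:
  [0:5] TATAA -> ATATT
  [5:10] CTCGG -> GAGCC
  [10:15] AAATG -> TTTAC
  [15:20] CTAAC -> GATTG
  [20:21] C -> G
Concatenate: ATATTGAGCCTTTACGATTGG (length 21; written aligned with the template, i.e. 3'->5').

Answer: ATATTGAGCCTTTACGATTGG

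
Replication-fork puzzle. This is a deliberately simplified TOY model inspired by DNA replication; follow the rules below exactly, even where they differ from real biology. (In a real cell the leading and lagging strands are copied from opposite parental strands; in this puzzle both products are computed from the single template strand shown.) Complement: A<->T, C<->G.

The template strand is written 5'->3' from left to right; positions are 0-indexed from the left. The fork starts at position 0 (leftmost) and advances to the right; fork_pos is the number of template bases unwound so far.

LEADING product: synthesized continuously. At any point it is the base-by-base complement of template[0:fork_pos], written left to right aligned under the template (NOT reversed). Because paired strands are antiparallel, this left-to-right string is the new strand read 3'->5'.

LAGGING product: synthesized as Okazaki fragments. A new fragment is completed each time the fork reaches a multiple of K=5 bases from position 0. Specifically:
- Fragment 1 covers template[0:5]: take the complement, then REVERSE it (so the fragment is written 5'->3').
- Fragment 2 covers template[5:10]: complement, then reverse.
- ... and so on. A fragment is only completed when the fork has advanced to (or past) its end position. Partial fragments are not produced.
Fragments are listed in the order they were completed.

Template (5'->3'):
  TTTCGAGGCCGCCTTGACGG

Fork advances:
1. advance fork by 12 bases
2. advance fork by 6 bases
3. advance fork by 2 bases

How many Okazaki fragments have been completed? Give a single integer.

Answer: 4

Derivation:
Step 1: advance 12 -> fork_pos = 0 + 12 = 12. Reached multiple(s) of 5: 5, 10 -> fragments 1-2 completed (2 total).
Step 2: advance 6 -> fork_pos = 12 + 6 = 18. Reached multiple(s) of 5: 15 -> fragment 3 completed (3 total).
Step 3: advance 2 -> fork_pos = 18 + 2 = 20. Reached multiple(s) of 5: 20 -> fragment 4 completed (4 total).
Check: final fork_pos = 20; the multiples of 5 that are <= 20 are 5..20 -> 20 // 5 = 4 completed fragment(s).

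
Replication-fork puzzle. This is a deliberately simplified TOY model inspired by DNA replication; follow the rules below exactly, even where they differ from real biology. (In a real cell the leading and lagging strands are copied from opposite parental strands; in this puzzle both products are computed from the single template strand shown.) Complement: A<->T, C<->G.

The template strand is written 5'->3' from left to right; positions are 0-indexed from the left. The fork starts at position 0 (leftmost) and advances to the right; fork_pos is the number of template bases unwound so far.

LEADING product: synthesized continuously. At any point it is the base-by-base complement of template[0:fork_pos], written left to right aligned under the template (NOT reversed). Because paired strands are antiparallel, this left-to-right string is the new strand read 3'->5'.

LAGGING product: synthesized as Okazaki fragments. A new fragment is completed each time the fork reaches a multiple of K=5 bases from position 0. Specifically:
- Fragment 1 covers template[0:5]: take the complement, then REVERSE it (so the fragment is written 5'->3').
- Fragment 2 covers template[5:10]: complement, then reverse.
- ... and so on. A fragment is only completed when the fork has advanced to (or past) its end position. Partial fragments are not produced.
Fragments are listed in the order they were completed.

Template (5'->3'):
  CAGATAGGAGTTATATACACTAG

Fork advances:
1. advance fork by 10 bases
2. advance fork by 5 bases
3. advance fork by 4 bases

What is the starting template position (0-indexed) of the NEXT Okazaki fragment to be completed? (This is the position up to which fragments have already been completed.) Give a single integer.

Answer: 15

Derivation:
Step 1: advance 10 -> fork_pos = 0 + 10 = 10. Reached multiple(s) of 5: 5, 10 -> fragments 1-2 completed (2 total).
Step 2: advance 5 -> fork_pos = 10 + 5 = 15. Reached multiple(s) of 5: 15 -> fragment 3 completed (3 total).
Step 3: advance 4 -> fork_pos = 15 + 4 = 19. Next multiple of 5 is 20 (not reached); still 3 fragment(s).
3 fragment(s) completed, covering template[0:15] (3 x 5 = 15). The next fragment, fragment 4, covers template[15:20], so it starts at position 15.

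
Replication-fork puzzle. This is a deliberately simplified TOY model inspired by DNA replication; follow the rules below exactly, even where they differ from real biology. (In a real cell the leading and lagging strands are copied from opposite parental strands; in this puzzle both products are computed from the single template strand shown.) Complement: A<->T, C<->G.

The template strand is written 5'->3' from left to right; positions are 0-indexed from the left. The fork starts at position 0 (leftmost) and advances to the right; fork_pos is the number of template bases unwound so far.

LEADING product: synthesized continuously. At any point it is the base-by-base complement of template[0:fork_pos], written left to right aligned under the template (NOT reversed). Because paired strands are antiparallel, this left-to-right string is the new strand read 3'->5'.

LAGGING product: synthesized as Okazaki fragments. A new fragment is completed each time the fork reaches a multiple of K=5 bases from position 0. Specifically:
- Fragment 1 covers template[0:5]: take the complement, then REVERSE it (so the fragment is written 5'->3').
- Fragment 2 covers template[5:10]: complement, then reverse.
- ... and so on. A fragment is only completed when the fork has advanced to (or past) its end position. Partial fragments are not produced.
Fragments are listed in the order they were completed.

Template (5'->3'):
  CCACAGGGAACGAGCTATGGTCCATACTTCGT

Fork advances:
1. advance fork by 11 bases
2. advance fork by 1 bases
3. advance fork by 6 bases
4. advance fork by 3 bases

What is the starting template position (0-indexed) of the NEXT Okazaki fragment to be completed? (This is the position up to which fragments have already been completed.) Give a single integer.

Answer: 20

Derivation:
Step 1: advance 11 -> fork_pos = 0 + 11 = 11. Reached multiple(s) of 5: 5, 10 -> fragments 1-2 completed (2 total).
Step 2: advance 1 -> fork_pos = 11 + 1 = 12. Next multiple of 5 is 15 (not reached); still 2 fragment(s).
Step 3: advance 6 -> fork_pos = 12 + 6 = 18. Reached multiple(s) of 5: 15 -> fragment 3 completed (3 total).
Step 4: advance 3 -> fork_pos = 18 + 3 = 21. Reached multiple(s) of 5: 20 -> fragment 4 completed (4 total).
4 fragment(s) completed, covering template[0:20] (4 x 5 = 20). The next fragment, fragment 5, covers template[20:25], so it starts at position 20.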